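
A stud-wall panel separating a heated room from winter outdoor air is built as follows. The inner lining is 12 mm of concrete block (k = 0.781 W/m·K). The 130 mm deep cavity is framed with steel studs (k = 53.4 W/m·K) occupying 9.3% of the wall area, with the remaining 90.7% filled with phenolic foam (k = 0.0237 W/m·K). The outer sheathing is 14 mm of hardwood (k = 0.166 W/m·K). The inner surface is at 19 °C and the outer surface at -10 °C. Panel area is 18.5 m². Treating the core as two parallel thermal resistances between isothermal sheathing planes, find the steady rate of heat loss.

Sheathing layers in series; stud and cavity paths in parallel between them.
R_inner = 0.012/(0.781×18.5) = 8.305×10^-4 K/W
R_stud  = 0.13/(53.4×0.093×18.5) = 0.001415 K/W
R_cav   = 0.13/(0.0237×0.907×18.5) = 0.3269 K/W
1/R_core = 1/R_stud + 1/R_cav → R_core = 0.001409 K/W
R_outer = 0.014/(0.166×18.5) = 0.004559 K/W
R_total = 0.006798 K/W
Q = ΔT/R_total = 29/0.006798

Q ≈ 4270 W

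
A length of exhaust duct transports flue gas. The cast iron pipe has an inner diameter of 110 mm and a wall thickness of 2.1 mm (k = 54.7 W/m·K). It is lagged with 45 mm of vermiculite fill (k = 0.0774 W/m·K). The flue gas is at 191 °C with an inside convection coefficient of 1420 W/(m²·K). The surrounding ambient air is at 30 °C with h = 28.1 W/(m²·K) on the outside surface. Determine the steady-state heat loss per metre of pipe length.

Treating each annulus and film as a series resistance:
R_inner film = 1/(h_i·2πr₁L) = 1/(1420×2π×0.055×1) = 0.002038 K/W
R_cast iron pipe wall = ln(57.1/55)/(2π×54.7×1) = 1.09×10^-4 K/W
R_vermiculite fill = ln(102.1/57.1)/(2π×0.0774×1) = 1.195 K/W
R_outer film = 1/(h_o·2πr_oL) = 1/(28.1×2π×0.1021×1) = 0.05547 K/W
R_total = 1.253 K/W
Q = ΔT/R_total = 161/1.253

q′ ≈ 129 W/m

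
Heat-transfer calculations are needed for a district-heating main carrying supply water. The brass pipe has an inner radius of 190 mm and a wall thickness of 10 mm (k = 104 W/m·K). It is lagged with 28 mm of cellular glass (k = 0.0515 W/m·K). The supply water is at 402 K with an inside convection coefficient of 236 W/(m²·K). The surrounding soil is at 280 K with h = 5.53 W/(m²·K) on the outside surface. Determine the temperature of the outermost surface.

For a radial system each layer contributes R = ln(r_out/r_in)/(2πkL); films add R = 1/(hA).
R_inner film = 1/(h_i·2πr₁L) = 1/(236×2π×0.19×1) = 0.003549 K/W
R_brass pipe wall = ln(200/190)/(2π×104×1) = 7.85×10^-5 K/W
R_cellular glass = ln(228/200)/(2π×0.0515×1) = 0.4049 K/W
R_outer film = 1/(h_o·2πr_oL) = 1/(5.53×2π×0.228×1) = 0.1262 K/W
R_total = 0.5348 K/W
Q = ΔT/R_total = 122/0.5348
Q = 228 W/m
T_interface = T_inner − Q·ΣR(inner→interface) = 402 − 228×0.4086

T ≈ 309 K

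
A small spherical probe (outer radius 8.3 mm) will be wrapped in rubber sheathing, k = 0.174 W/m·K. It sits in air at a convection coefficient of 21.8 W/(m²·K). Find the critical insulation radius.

r_cr ≈ 16 mm

For a sphere r_cr = 2k/h = 2×0.174/21.8
r_cr = 16 mm; since the bare radius (8.3 mm) is below r_cr, adding a thin layer of insulation will *increase* heat loss.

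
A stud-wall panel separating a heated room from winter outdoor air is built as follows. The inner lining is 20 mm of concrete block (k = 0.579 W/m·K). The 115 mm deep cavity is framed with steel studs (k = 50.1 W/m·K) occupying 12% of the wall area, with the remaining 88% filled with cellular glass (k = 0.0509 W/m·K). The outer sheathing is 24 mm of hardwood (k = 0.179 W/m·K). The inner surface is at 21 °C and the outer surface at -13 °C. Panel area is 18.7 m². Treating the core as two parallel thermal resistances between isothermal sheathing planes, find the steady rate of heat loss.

Sheathing layers in series; stud and cavity paths in parallel between them.
R_inner = 0.02/(0.579×18.7) = 0.001847 K/W
R_stud  = 0.115/(50.1×0.12×18.7) = 0.001023 K/W
R_cav   = 0.115/(0.0509×0.88×18.7) = 0.1373 K/W
1/R_core = 1/R_stud + 1/R_cav → R_core = 0.001015 K/W
R_outer = 0.024/(0.179×18.7) = 0.00717 K/W
R_total = 0.01003 K/W
Q = ΔT/R_total = 34/0.01003

Q ≈ 3390 W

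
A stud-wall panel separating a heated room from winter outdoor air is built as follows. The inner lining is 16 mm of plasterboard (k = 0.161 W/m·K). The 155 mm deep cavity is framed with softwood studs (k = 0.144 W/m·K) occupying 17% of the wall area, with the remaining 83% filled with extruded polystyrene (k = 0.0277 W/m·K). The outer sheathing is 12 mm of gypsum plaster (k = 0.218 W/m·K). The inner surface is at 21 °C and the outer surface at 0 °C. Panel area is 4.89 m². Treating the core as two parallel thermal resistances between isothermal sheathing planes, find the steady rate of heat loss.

Q ≈ 30 W

Sheathing layers in series; stud and cavity paths in parallel between them.
R_inner = 0.016/(0.161×4.89) = 0.02032 K/W
R_stud  = 0.155/(0.144×0.17×4.89) = 1.295 K/W
R_cav   = 0.155/(0.0277×0.83×4.89) = 1.379 K/W
1/R_core = 1/R_stud + 1/R_cav → R_core = 0.6677 K/W
R_outer = 0.012/(0.218×4.89) = 0.01126 K/W
R_total = 0.6993 K/W
Q = ΔT/R_total = 21/0.6993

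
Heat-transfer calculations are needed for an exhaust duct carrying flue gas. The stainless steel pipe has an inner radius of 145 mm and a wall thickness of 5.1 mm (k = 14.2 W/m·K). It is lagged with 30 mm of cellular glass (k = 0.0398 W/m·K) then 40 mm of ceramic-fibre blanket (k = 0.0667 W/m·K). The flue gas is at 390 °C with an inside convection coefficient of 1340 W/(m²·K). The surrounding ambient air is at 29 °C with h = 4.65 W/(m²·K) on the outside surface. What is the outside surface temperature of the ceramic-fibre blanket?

Radial resistances (cylindrical: R_cond = ln(r_o/r_i)/(2πkL), R_conv = 1/(h·2πrL)):
R_inner film = 1/(h_i·2πr₁L) = 1/(1340×2π×0.145×1) = 8.191×10^-4 K/W
R_stainless steel pipe wall = ln(150.1/145)/(2π×14.2×1) = 3.874×10^-4 K/W
R_cellular glass = ln(180.1/150.1)/(2π×0.0398×1) = 0.7286 K/W
R_ceramic-fibre blanket = ln(220.1/180.1)/(2π×0.0667×1) = 0.4786 K/W
R_outer film = 1/(h_o·2πr_oL) = 1/(4.65×2π×0.2201×1) = 0.1555 K/W
R_total = 1.364 K/W
Q = ΔT/R_total = 361/1.364
Q = 265 W/m
T_interface = T_inner − Q·ΣR(inner→interface) = 390 − 265×1.208

T ≈ 70.2 °C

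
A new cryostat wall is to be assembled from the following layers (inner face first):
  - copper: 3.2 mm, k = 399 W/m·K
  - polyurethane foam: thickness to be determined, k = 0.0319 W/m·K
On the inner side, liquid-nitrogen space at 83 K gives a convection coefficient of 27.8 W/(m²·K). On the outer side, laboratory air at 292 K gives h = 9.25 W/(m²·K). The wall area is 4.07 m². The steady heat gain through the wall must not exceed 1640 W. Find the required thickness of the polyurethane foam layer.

L ≈ 11.9 mm

Thermal resistances in series:
R_inner film = 1/(h_i·A) = 1/(27.8×4.07) = 0.008838 K/W
R_copper = L/(kA) = 0.0032/(399×4.07) = 1.971×10^-6 K/W
R_outer film = 1/(h_o·A) = 1/(9.25×4.07) = 0.02656 K/W
Sum of the known resistances R_other = 0.0354 K/W
Required total resistance R_tot = ΔT/Q_allow = 209/1640 = 0.1274 K/W
R_polyurethane foam = R_tot − R_other = 0.09204 K/W
L = R·k·A = 0.09204×0.0319×4.07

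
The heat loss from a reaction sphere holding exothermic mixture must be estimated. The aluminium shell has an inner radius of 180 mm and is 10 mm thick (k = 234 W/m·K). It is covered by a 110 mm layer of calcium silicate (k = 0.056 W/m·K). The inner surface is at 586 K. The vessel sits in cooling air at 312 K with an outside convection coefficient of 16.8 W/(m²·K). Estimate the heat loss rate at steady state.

Q ≈ 98 W

For a spherical shell R = (1/r₁ − 1/r₂)/(4πk); film R = 1/(h·4πr²). In series:
R_aluminium shell = (1/0.18 − 1/0.19)/(4π×234) = 9.944×10^-5 K/W
R_calcium silicate = (1/0.19 − 1/0.3)/(4π×0.056) = 2.742 K/W
R_outer film = 1/(h·4πr_o²) = 1/(16.8×4π×0.3²) = 0.05263 K/W
R_total = 2.795 K/W
Q = ΔT/R_total = 274/2.795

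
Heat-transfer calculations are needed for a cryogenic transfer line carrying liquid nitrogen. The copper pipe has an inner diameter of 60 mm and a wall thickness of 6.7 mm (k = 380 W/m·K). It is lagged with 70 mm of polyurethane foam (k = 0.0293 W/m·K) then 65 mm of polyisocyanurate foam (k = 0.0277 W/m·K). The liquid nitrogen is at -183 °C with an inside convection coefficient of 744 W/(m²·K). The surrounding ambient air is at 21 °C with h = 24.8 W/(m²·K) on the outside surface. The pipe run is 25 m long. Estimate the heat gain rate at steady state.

Cylindrical conduction, so R = ln(r₂/r₁)/(2πkL) per layer, in series:
R_inner film = 1/(h_i·2πr₁L) = 1/(744×2π×0.03×25) = 2.852×10^-4 K/W
R_copper pipe wall = ln(36.7/30)/(2π×380×25) = 3.377×10^-6 K/W
R_polyurethane foam = ln(106.7/36.7)/(2π×0.0293×25) = 0.2319 K/W
R_polyisocyanurate foam = ln(171.7/106.7)/(2π×0.0277×25) = 0.1093 K/W
R_outer film = 1/(h_o·2πr_oL) = 1/(24.8×2π×0.1717×25) = 0.001495 K/W
R_total = 0.343 K/W
Q = ΔT/R_total = 204/0.343

Q ≈ 595 W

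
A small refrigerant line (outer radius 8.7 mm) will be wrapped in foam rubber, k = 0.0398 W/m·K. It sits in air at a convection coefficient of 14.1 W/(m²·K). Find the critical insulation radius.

r_cr ≈ 2.82 mm

For a cylinder r_cr = k/h = 0.0398/14.1
r_cr = 2.82 mm; since the bare radius (8.7 mm) is above r_cr, any added insulation will reduce heat loss.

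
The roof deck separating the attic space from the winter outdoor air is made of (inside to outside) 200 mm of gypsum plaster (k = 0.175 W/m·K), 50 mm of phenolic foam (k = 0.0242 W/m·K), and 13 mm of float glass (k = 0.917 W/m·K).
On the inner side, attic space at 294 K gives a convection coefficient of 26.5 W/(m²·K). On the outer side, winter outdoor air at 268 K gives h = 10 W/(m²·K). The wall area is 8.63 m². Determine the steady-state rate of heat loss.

Thermal resistances in series:
R_inner film = 1/(h_i·A) = 1/(26.5×8.63) = 0.004373 K/W
R_gypsum plaster = L/(kA) = 0.2/(0.175×8.63) = 0.1324 K/W
R_phenolic foam = L/(kA) = 0.05/(0.0242×8.63) = 0.2394 K/W
R_float glass = L/(kA) = 0.013/(0.917×8.63) = 0.001643 K/W
R_outer film = 1/(h_o·A) = 1/(10×8.63) = 0.01159 K/W
R_total = 0.3894 K/W
Q = ΔT / R_total = 26 / 0.3894

Q ≈ 66.8 W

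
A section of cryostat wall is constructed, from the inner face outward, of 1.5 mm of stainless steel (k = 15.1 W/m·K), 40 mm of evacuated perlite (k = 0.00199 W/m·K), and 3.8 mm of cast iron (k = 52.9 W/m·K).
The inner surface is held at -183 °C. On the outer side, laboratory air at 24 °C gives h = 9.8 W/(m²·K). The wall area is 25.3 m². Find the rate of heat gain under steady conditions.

Q ≈ 259 W

Thermal resistances in series:
R_stainless steel = L/(kA) = 0.0015/(15.1×25.3) = 3.926×10^-6 K/W
R_evacuated perlite = L/(kA) = 0.04/(0.00199×25.3) = 0.7945 K/W
R_cast iron = L/(kA) = 0.0038/(52.9×25.3) = 2.839×10^-6 K/W
R_outer film = 1/(h_o·A) = 1/(9.8×25.3) = 0.004033 K/W
R_total = 0.7985 K/W
Q = ΔT / R_total = 207 / 0.7985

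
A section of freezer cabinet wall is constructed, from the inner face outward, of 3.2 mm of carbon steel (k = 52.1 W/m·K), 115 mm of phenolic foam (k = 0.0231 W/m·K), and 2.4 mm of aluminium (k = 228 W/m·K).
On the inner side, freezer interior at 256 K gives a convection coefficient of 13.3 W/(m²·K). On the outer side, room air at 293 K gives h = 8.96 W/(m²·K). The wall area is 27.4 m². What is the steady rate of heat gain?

Q ≈ 196 W

Using the resistance-network approach (series):
R_inner film = 1/(h_i·A) = 1/(13.3×27.4) = 0.002744 K/W
R_carbon steel = L/(kA) = 0.0032/(52.1×27.4) = 2.242×10^-6 K/W
R_phenolic foam = L/(kA) = 0.115/(0.0231×27.4) = 0.1817 K/W
R_aluminium = L/(kA) = 0.0024/(228×27.4) = 3.842×10^-7 K/W
R_outer film = 1/(h_o·A) = 1/(8.96×27.4) = 0.004073 K/W
R_total = 0.1885 K/W
Q = ΔT / R_total = 37 / 0.1885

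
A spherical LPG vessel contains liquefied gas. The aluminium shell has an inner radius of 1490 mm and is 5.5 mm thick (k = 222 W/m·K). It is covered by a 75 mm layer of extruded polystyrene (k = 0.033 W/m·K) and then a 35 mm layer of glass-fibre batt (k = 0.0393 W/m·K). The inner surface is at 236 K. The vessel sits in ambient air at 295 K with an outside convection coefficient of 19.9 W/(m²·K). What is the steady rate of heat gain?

Each spherical layer contributes R = (1/r_i − 1/r_o)/(4πk):
R_aluminium shell = (1/1.49 − 1/1.4955)/(4π×222) = 8.848×10^-7 K/W
R_extruded polystyrene = (1/1.4955 − 1/1.5705)/(4π×0.033) = 0.077 K/W
R_glass-fibre batt = (1/1.5705 − 1/1.6055)/(4π×0.0393) = 0.02811 K/W
R_outer film = 1/(h·4πr_o²) = 1/(19.9×4π×1.6055²) = 0.001551 K/W
R_total = 0.1067 K/W
Q = ΔT/R_total = 59/0.1067

Q ≈ 553 W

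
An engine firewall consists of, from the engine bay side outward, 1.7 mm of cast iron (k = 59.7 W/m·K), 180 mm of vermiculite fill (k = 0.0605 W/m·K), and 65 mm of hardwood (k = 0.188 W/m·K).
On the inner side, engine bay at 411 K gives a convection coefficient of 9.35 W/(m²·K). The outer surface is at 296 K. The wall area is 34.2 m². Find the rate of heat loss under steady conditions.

Q ≈ 1150 W

Treating each layer as a thermal resistance in series:
R_inner film = 1/(h_i·A) = 1/(9.35×34.2) = 0.003127 K/W
R_cast iron = L/(kA) = 0.0017/(59.7×34.2) = 8.326×10^-7 K/W
R_vermiculite fill = L/(kA) = 0.18/(0.0605×34.2) = 0.08699 K/W
R_hardwood = L/(kA) = 0.065/(0.188×34.2) = 0.01011 K/W
R_total = 0.1002 K/W
Q = ΔT / R_total = 115 / 0.1002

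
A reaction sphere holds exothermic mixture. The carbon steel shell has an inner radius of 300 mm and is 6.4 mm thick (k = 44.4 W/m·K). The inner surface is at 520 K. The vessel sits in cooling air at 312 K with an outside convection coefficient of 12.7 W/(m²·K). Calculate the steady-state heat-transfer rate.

Q ≈ 3110 W

Spherical conduction: R = (1/r_in − 1/r_out)/(4πk) per layer; series-sum.
R_carbon steel shell = (1/0.3 − 1/0.3064)/(4π×44.4) = 1.248×10^-4 K/W
R_outer film = 1/(h·4πr_o²) = 1/(12.7×4π×0.3064²) = 0.06674 K/W
R_total = 0.06687 K/W
Q = ΔT/R_total = 208/0.06687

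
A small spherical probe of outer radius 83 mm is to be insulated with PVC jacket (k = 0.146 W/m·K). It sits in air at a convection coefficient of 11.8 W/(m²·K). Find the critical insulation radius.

For a sphere r_cr = 2k/h = 2×0.146/11.8
r_cr = 24.7 mm; since the bare radius (83 mm) is above r_cr, any added insulation will reduce heat loss.

r_cr ≈ 24.7 mm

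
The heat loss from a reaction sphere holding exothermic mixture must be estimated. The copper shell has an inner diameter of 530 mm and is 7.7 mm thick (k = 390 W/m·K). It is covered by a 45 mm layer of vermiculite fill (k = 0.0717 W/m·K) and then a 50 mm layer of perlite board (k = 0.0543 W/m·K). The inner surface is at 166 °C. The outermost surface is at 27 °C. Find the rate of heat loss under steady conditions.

Q ≈ 115 W

Spherical conduction: R = (1/r_in − 1/r_out)/(4πk) per layer; series-sum.
R_copper shell = (1/0.265 − 1/0.2727)/(4π×390) = 2.174×10^-5 K/W
R_vermiculite fill = (1/0.2727 − 1/0.3177)/(4π×0.0717) = 0.5765 K/W
R_perlite board = (1/0.3177 − 1/0.3677)/(4π×0.0543) = 0.6273 K/W
R_total = 1.204 K/W
Q = ΔT/R_total = 139/1.204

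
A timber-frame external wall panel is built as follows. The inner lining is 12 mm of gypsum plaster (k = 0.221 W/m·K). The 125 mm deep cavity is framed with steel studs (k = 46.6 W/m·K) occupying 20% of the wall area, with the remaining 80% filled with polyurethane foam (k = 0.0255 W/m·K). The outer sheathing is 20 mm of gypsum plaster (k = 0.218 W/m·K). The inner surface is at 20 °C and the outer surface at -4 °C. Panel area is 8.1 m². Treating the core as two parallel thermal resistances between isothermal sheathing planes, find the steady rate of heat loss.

Q ≈ 1220 W

Sheathing layers in series; stud and cavity paths in parallel between them.
R_inner = 0.012/(0.221×8.1) = 0.006704 K/W
R_stud  = 0.125/(46.6×0.2×8.1) = 0.001656 K/W
R_cav   = 0.125/(0.0255×0.8×8.1) = 0.7565 K/W
1/R_core = 1/R_stud + 1/R_cav → R_core = 0.001652 K/W
R_outer = 0.02/(0.218×8.1) = 0.01133 K/W
R_total = 0.01968 K/W
Q = ΔT/R_total = 24/0.01968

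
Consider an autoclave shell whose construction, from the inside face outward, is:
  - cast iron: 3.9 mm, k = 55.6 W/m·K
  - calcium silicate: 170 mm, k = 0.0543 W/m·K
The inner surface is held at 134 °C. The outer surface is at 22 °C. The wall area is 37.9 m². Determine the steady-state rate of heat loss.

Q ≈ 1360 W

Series thermal resistances:
R_cast iron = L/(kA) = 0.0039/(55.6×37.9) = 1.851×10^-6 K/W
R_calcium silicate = L/(kA) = 0.17/(0.0543×37.9) = 0.08261 K/W
R_total = 0.08261 K/W
Q = ΔT / R_total = 112 / 0.08261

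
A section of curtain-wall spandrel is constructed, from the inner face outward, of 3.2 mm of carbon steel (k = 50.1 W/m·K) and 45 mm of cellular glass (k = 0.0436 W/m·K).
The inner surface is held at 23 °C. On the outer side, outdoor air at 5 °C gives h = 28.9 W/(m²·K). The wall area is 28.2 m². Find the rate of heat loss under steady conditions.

Using the resistance-network approach (series):
R_carbon steel = L/(kA) = 0.0032/(50.1×28.2) = 2.265×10^-6 K/W
R_cellular glass = L/(kA) = 0.045/(0.0436×28.2) = 0.0366 K/W
R_outer film = 1/(h_o·A) = 1/(28.9×28.2) = 0.001227 K/W
R_total = 0.03783 K/W
Q = ΔT / R_total = 18 / 0.03783

Q ≈ 476 W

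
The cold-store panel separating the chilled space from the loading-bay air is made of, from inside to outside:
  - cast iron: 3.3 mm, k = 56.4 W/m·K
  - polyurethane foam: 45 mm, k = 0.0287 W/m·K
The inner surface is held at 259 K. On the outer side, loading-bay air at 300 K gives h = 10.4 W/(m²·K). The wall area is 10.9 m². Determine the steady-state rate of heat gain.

Thermal resistances in series:
R_cast iron = L/(kA) = 0.0033/(56.4×10.9) = 5.368×10^-6 K/W
R_polyurethane foam = L/(kA) = 0.045/(0.0287×10.9) = 0.1438 K/W
R_outer film = 1/(h_o·A) = 1/(10.4×10.9) = 0.008821 K/W
R_total = 0.1527 K/W
Q = ΔT / R_total = 41 / 0.1527

Q ≈ 269 W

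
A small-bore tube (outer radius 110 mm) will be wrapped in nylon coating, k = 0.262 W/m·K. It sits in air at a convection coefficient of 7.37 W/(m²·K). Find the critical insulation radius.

For a cylinder r_cr = k/h = 0.262/7.37
r_cr = 35.5 mm; since the bare radius (110 mm) is above r_cr, any added insulation will reduce heat loss.

r_cr ≈ 35.5 mm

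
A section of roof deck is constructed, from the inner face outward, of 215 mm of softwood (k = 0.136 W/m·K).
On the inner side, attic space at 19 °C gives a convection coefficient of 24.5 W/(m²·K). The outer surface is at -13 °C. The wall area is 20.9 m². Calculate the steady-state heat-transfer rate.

Q ≈ 412 W

Using the resistance-network approach (series):
R_inner film = 1/(h_i·A) = 1/(24.5×20.9) = 0.001953 K/W
R_softwood = L/(kA) = 0.215/(0.136×20.9) = 0.07564 K/W
R_total = 0.07759 K/W
Q = ΔT / R_total = 32 / 0.07759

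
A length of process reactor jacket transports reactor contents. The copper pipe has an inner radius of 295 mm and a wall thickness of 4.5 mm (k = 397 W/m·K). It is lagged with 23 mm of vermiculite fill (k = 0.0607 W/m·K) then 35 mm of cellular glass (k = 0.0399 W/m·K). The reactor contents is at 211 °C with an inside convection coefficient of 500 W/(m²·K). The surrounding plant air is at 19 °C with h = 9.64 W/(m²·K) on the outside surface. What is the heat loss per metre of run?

q′ ≈ 294 W/m

Treating each annulus and film as a series resistance:
R_inner film = 1/(h_i·2πr₁L) = 1/(500×2π×0.295×1) = 0.001079 K/W
R_copper pipe wall = ln(299.5/295)/(2π×397×1) = 6.069×10^-6 K/W
R_vermiculite fill = ln(322.5/299.5)/(2π×0.0607×1) = 0.194 K/W
R_cellular glass = ln(357.5/322.5)/(2π×0.0399×1) = 0.411 K/W
R_outer film = 1/(h_o·2πr_oL) = 1/(9.64×2π×0.3575×1) = 0.04618 K/W
R_total = 0.6522 K/W
Q = ΔT/R_total = 192/0.6522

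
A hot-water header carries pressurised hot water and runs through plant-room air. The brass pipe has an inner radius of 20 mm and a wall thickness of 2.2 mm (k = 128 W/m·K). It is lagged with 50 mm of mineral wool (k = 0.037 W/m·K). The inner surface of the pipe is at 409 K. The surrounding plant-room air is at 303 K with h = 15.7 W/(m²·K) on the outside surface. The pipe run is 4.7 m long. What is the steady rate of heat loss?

For a radial system each layer contributes R = ln(r_out/r_in)/(2πkL); films add R = 1/(hA).
R_brass pipe wall = ln(22.2/20)/(2π×128×4.7) = 2.761×10^-5 K/W
R_mineral wool = ln(72.2/22.2)/(2π×0.037×4.7) = 1.079 K/W
R_outer film = 1/(h_o·2πr_oL) = 1/(15.7×2π×0.0722×4.7) = 0.02987 K/W
R_total = 1.109 K/W
Q = ΔT/R_total = 106/1.109

Q ≈ 95.6 W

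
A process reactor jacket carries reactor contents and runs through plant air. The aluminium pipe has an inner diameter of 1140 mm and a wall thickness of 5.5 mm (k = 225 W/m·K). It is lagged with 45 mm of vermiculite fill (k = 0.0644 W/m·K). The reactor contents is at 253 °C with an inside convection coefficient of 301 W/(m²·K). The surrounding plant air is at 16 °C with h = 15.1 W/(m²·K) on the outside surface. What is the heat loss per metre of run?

Treating each annulus and film as a series resistance:
R_inner film = 1/(h_i·2πr₁L) = 1/(301×2π×0.57×1) = 9.276×10^-4 K/W
R_aluminium pipe wall = ln(575.5/570)/(2π×225×1) = 6.793×10^-6 K/W
R_vermiculite fill = ln(620.5/575.5)/(2π×0.0644×1) = 0.1861 K/W
R_outer film = 1/(h_o·2πr_oL) = 1/(15.1×2π×0.6205×1) = 0.01699 K/W
R_total = 0.204 K/W
Q = ΔT/R_total = 237/0.204

q′ ≈ 1160 W/m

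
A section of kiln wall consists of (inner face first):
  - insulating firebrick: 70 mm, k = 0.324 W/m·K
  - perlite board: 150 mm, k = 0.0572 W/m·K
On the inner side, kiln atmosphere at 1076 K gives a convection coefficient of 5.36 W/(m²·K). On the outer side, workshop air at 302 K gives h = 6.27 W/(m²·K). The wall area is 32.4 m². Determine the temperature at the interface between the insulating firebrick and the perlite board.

T ≈ 978 K

Using the resistance-network approach (series):
R_inner film = 1/(h_i·A) = 1/(5.36×32.4) = 0.005758 K/W
R_insulating firebrick = L/(kA) = 0.07/(0.324×32.4) = 0.006668 K/W
R_perlite board = L/(kA) = 0.15/(0.0572×32.4) = 0.08094 K/W
R_outer film = 1/(h_o·A) = 1/(6.27×32.4) = 0.004923 K/W
R_total = 0.09829 K/W;  Q = ΔT/R_total = 774/0.09829 = 7875 W
T_interface = T_inner − Q·ΣR(inner→interface) = 1076 − 7870×0.01243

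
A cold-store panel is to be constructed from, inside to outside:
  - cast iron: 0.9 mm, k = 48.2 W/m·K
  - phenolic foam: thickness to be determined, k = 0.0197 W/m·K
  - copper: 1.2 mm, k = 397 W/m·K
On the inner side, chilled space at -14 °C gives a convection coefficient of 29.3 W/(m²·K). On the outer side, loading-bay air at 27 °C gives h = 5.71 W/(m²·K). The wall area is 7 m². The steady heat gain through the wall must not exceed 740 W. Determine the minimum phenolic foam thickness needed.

L ≈ 3.52 mm

Thermal resistances in series:
R_inner film = 1/(h_i·A) = 1/(29.3×7) = 0.004876 K/W
R_cast iron = L/(kA) = 0.0009/(48.2×7) = 2.667×10^-6 K/W
R_copper = L/(kA) = 0.0012/(397×7) = 4.318×10^-7 K/W
R_outer film = 1/(h_o·A) = 1/(5.71×7) = 0.02502 K/W
Sum of the known resistances R_other = 0.0299 K/W
Required total resistance R_tot = ΔT/Q_allow = 41/740 = 0.05541 K/W
R_phenolic foam = R_tot − R_other = 0.02551 K/W
L = R·k·A = 0.02551×0.0197×7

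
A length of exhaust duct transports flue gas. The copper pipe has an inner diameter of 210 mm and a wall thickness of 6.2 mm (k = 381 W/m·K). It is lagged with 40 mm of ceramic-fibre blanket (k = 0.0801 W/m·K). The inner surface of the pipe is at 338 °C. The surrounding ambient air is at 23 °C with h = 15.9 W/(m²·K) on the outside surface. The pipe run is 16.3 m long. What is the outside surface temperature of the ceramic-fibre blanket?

Treating each annulus and film as a series resistance:
R_copper pipe wall = ln(111.2/105)/(2π×381×16.3) = 1.47×10^-6 K/W
R_ceramic-fibre blanket = ln(151.2/111.2)/(2π×0.0801×16.3) = 0.03746 K/W
R_outer film = 1/(h_o·2πr_oL) = 1/(15.9×2π×0.1512×16.3) = 0.004061 K/W
R_total = 0.04152 K/W
Q = ΔT/R_total = 315/0.04152
Q = 7590 W
T_interface = T_inner − Q·ΣR(inner→interface) = 338 − 7590×0.03746

T ≈ 53.8 °C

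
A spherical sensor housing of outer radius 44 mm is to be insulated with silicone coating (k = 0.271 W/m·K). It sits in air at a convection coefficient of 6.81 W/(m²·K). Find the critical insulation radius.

For a sphere r_cr = 2k/h = 2×0.271/6.81
r_cr = 79.6 mm; since the bare radius (44 mm) is below r_cr, adding a thin layer of insulation will *increase* heat loss.

r_cr ≈ 79.6 mm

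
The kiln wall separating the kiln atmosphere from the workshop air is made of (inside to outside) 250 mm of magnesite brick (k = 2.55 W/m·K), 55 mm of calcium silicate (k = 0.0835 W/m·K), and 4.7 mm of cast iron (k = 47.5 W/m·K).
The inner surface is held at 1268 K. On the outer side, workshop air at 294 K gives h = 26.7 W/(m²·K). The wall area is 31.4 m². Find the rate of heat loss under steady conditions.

Q ≈ 38500 W

Treating each layer as a thermal resistance in series:
R_magnesite brick = L/(kA) = 0.25/(2.55×31.4) = 0.003122 K/W
R_calcium silicate = L/(kA) = 0.055/(0.0835×31.4) = 0.02098 K/W
R_cast iron = L/(kA) = 0.0047/(47.5×31.4) = 3.151×10^-6 K/W
R_outer film = 1/(h_o·A) = 1/(26.7×31.4) = 0.001193 K/W
R_total = 0.0253 K/W
Q = ΔT / R_total = 974 / 0.0253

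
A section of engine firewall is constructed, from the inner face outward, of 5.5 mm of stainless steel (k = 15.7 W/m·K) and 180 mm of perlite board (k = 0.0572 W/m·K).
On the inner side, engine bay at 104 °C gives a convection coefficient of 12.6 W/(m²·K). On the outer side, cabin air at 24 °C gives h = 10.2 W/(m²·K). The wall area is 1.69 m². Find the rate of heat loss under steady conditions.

Series thermal resistances:
R_inner film = 1/(h_i·A) = 1/(12.6×1.69) = 0.04696 K/W
R_stainless steel = L/(kA) = 0.0055/(15.7×1.69) = 2.073×10^-4 K/W
R_perlite board = L/(kA) = 0.18/(0.0572×1.69) = 1.862 K/W
R_outer film = 1/(h_o·A) = 1/(10.2×1.69) = 0.05801 K/W
R_total = 1.967 K/W
Q = ΔT / R_total = 80 / 1.967

Q ≈ 40.7 W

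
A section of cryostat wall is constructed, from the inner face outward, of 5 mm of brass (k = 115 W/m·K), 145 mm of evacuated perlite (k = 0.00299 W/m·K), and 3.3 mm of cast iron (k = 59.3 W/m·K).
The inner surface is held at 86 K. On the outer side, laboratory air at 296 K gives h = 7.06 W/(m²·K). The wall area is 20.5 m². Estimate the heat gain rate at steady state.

Using the resistance-network approach (series):
R_brass = L/(kA) = 0.005/(115×20.5) = 2.121×10^-6 K/W
R_evacuated perlite = L/(kA) = 0.145/(0.00299×20.5) = 2.366 K/W
R_cast iron = L/(kA) = 0.0033/(59.3×20.5) = 2.715×10^-6 K/W
R_outer film = 1/(h_o·A) = 1/(7.06×20.5) = 0.006909 K/W
R_total = 2.373 K/W
Q = ΔT / R_total = 210 / 2.373

Q ≈ 88.5 W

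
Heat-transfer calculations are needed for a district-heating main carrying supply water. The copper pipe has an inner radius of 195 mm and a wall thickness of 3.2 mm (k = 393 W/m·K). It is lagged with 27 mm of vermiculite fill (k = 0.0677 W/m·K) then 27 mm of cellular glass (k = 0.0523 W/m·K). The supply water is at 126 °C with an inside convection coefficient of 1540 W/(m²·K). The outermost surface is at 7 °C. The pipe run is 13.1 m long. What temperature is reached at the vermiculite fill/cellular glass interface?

T ≈ 70.5 °C

Radial resistances (cylindrical: R_cond = ln(r_o/r_i)/(2πkL), R_conv = 1/(h·2πrL)):
R_inner film = 1/(h_i·2πr₁L) = 1/(1540×2π×0.195×13.1) = 4.046×10^-5 K/W
R_copper pipe wall = ln(198.2/195)/(2π×393×13.1) = 5.032×10^-7 K/W
R_vermiculite fill = ln(225.2/198.2)/(2π×0.0677×13.1) = 0.02292 K/W
R_cellular glass = ln(252.2/225.2)/(2π×0.0523×13.1) = 0.0263 K/W
R_total = 0.04926 K/W
Q = ΔT/R_total = 119/0.04926
Q = 2420 W
T_interface = T_inner − Q·ΣR(inner→interface) = 126 − 2420×0.02296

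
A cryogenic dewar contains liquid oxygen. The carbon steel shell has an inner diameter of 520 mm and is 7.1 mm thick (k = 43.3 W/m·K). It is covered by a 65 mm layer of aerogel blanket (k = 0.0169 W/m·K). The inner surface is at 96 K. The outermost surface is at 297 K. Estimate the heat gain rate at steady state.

Spherical conduction: R = (1/r_in − 1/r_out)/(4πk) per layer; series-sum.
R_carbon steel shell = (1/0.26 − 1/0.2671)/(4π×43.3) = 1.879×10^-4 K/W
R_aerogel blanket = (1/0.2671 − 1/0.3321)/(4π×0.0169) = 3.45 K/W
R_total = 3.451 K/W
Q = ΔT/R_total = 201/3.451

Q ≈ 58.3 W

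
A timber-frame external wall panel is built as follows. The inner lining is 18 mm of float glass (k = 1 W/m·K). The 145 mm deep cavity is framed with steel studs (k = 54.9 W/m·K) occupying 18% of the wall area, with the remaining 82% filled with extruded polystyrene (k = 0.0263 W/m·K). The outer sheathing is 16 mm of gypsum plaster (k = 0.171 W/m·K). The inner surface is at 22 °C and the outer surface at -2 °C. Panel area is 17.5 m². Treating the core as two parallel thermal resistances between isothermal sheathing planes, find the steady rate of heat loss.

Q ≈ 3330 W

Sheathing layers in series; stud and cavity paths in parallel between them.
R_inner = 0.018/(1×17.5) = 0.001029 K/W
R_stud  = 0.145/(54.9×0.18×17.5) = 8.385×10^-4 K/W
R_cav   = 0.145/(0.0263×0.82×17.5) = 0.3842 K/W
1/R_core = 1/R_stud + 1/R_cav → R_core = 8.366×10^-4 K/W
R_outer = 0.016/(0.171×17.5) = 0.005347 K/W
R_total = 0.007212 K/W
Q = ΔT/R_total = 24/0.007212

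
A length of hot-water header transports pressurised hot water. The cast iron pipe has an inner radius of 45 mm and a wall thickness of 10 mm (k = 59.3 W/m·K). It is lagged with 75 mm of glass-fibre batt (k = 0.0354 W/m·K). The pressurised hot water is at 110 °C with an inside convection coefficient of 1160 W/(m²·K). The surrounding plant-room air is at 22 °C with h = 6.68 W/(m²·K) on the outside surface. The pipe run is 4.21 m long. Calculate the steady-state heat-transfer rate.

Q ≈ 91.4 W

Treating each annulus and film as a series resistance:
R_inner film = 1/(h_i·2πr₁L) = 1/(1160×2π×0.045×4.21) = 7.242×10^-4 K/W
R_cast iron pipe wall = ln(55/45)/(2π×59.3×4.21) = 1.279×10^-4 K/W
R_glass-fibre batt = ln(130/55)/(2π×0.0354×4.21) = 0.9186 K/W
R_outer film = 1/(h_o·2πr_oL) = 1/(6.68×2π×0.13×4.21) = 0.04353 K/W
R_total = 0.963 K/W
Q = ΔT/R_total = 88/0.963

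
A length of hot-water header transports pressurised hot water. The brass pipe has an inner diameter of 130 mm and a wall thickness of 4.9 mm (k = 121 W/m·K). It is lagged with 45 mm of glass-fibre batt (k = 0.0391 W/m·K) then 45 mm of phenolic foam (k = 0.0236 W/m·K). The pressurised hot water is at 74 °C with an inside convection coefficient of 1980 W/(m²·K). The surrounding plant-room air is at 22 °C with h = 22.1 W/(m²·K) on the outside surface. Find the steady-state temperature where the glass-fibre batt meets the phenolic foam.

T ≈ 49.5 °C

Per-layer cylindrical resistances, series-summed:
R_inner film = 1/(h_i·2πr₁L) = 1/(1980×2π×0.065×1) = 0.001237 K/W
R_brass pipe wall = ln(69.9/65)/(2π×121×1) = 9.56×10^-5 K/W
R_glass-fibre batt = ln(114.9/69.9)/(2π×0.0391×1) = 2.023 K/W
R_phenolic foam = ln(159.9/114.9)/(2π×0.0236×1) = 2.229 K/W
R_outer film = 1/(h_o·2πr_oL) = 1/(22.1×2π×0.1599×1) = 0.04504 K/W
R_total = 4.298 K/W
Q = ΔT/R_total = 52/4.298
Q = 12.1 W/m
T_interface = T_inner − Q·ΣR(inner→interface) = 74 − 12.1×2.024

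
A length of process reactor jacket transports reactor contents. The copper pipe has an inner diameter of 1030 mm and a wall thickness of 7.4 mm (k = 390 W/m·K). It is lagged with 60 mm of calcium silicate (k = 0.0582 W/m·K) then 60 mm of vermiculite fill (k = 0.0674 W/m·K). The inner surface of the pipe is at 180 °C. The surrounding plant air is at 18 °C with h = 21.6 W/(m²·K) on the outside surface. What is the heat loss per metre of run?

q′ ≈ 300 W/m

Radial resistances (cylindrical: R_cond = ln(r_o/r_i)/(2πkL), R_conv = 1/(h·2πrL)):
R_copper pipe wall = ln(522.4/515)/(2π×390×1) = 5.822×10^-6 K/W
R_calcium silicate = ln(582.4/522.4)/(2π×0.0582×1) = 0.2973 K/W
R_vermiculite fill = ln(642.4/582.4)/(2π×0.0674×1) = 0.2315 K/W
R_outer film = 1/(h_o·2πr_oL) = 1/(21.6×2π×0.6424×1) = 0.01147 K/W
R_total = 0.5403 K/W
Q = ΔT/R_total = 162/0.5403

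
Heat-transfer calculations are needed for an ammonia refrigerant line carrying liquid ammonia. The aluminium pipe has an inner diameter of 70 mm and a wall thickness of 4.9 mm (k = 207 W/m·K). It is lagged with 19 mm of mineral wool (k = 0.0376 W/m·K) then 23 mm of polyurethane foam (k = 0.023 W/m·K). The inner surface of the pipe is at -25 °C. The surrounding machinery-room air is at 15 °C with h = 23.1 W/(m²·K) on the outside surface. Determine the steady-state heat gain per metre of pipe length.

q′ ≈ 9.97 W/m

Treating each annulus and film as a series resistance:
R_aluminium pipe wall = ln(39.9/35)/(2π×207×1) = 1.007×10^-4 K/W
R_mineral wool = ln(58.9/39.9)/(2π×0.0376×1) = 1.649 K/W
R_polyurethane foam = ln(81.9/58.9)/(2π×0.023×1) = 2.281 K/W
R_outer film = 1/(h_o·2πr_oL) = 1/(23.1×2π×0.0819×1) = 0.08412 K/W
R_total = 4.014 K/W
Q = ΔT/R_total = 40/4.014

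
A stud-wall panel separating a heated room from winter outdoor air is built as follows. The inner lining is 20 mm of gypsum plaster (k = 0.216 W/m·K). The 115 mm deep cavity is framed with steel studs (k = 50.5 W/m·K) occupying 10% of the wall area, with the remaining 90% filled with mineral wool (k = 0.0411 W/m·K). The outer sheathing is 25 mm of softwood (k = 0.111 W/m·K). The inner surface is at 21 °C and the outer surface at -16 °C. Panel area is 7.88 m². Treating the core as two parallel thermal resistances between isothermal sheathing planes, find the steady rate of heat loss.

Q ≈ 856 W

Sheathing layers in series; stud and cavity paths in parallel between them.
R_inner = 0.02/(0.216×7.88) = 0.01175 K/W
R_stud  = 0.115/(50.5×0.1×7.88) = 0.00289 K/W
R_cav   = 0.115/(0.0411×0.9×7.88) = 0.3945 K/W
1/R_core = 1/R_stud + 1/R_cav → R_core = 0.002869 K/W
R_outer = 0.025/(0.111×7.88) = 0.02858 K/W
R_total = 0.0432 K/W
Q = ΔT/R_total = 37/0.0432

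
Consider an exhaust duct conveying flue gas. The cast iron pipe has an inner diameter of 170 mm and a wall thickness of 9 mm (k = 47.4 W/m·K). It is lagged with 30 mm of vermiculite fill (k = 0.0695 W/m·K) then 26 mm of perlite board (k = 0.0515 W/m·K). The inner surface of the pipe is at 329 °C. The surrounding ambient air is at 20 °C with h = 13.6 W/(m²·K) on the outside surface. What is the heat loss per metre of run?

q′ ≈ 238 W/m

Radial resistances (cylindrical: R_cond = ln(r_o/r_i)/(2πkL), R_conv = 1/(h·2πrL)):
R_cast iron pipe wall = ln(94/85)/(2π×47.4×1) = 3.379×10^-4 K/W
R_vermiculite fill = ln(124/94)/(2π×0.0695×1) = 0.6343 K/W
R_perlite board = ln(150/124)/(2π×0.0515×1) = 0.5883 K/W
R_outer film = 1/(h_o·2πr_oL) = 1/(13.6×2π×0.15×1) = 0.07802 K/W
R_total = 1.301 K/W
Q = ΔT/R_total = 309/1.301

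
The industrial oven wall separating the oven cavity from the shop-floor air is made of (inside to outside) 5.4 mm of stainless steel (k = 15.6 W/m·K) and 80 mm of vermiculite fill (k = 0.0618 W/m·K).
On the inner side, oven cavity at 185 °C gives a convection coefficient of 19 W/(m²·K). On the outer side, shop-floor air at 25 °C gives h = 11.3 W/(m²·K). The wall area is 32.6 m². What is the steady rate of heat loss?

Model the wall as resistances in series:
R_inner film = 1/(h_i·A) = 1/(19×32.6) = 0.001614 K/W
R_stainless steel = L/(kA) = 0.0054/(15.6×32.6) = 1.062×10^-5 K/W
R_vermiculite fill = L/(kA) = 0.08/(0.0618×32.6) = 0.03971 K/W
R_outer film = 1/(h_o·A) = 1/(11.3×32.6) = 0.002715 K/W
R_total = 0.04405 K/W
Q = ΔT / R_total = 160 / 0.04405

Q ≈ 3630 W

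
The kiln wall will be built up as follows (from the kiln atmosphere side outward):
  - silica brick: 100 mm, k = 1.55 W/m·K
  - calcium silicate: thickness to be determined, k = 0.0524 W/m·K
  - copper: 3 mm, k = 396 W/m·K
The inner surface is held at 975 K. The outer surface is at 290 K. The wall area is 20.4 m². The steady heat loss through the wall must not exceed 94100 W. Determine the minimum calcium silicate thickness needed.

Model the wall as resistances in series:
R_silica brick = L/(kA) = 0.1/(1.55×20.4) = 0.003163 K/W
R_copper = L/(kA) = 0.003/(396×20.4) = 3.714×10^-7 K/W
Sum of the known resistances R_other = 0.003163 K/W
Required total resistance R_tot = ΔT/Q_allow = 685/94100 = 0.007279 K/W
R_calcium silicate = R_tot − R_other = 0.004117 K/W
L = R·k·A = 0.004117×0.0524×20.4

L ≈ 4.4 mm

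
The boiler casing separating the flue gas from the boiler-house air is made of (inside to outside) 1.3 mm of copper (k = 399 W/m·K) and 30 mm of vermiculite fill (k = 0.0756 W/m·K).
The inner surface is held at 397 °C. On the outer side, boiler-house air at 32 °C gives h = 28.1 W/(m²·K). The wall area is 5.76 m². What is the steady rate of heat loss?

Q ≈ 4860 W

Model the wall as resistances in series:
R_copper = L/(kA) = 0.0013/(399×5.76) = 5.657×10^-7 K/W
R_vermiculite fill = L/(kA) = 0.03/(0.0756×5.76) = 0.06889 K/W
R_outer film = 1/(h_o·A) = 1/(28.1×5.76) = 0.006178 K/W
R_total = 0.07507 K/W
Q = ΔT / R_total = 365 / 0.07507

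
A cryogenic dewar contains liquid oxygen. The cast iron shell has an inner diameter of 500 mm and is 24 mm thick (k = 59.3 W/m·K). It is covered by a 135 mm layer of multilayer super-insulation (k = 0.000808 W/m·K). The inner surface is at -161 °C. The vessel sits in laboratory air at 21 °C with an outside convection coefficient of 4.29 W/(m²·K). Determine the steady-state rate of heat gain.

Q ≈ 1.53 W

Each spherical layer contributes R = (1/r_i − 1/r_o)/(4πk):
R_cast iron shell = (1/0.25 − 1/0.274)/(4π×59.3) = 4.702×10^-4 K/W
R_multilayer super-insulation = (1/0.274 − 1/0.409)/(4π×0.000808) = 118.6 K/W
R_outer film = 1/(h·4πr_o²) = 1/(4.29×4π×0.409²) = 0.1109 K/W
R_total = 118.8 K/W
Q = ΔT/R_total = 182/118.8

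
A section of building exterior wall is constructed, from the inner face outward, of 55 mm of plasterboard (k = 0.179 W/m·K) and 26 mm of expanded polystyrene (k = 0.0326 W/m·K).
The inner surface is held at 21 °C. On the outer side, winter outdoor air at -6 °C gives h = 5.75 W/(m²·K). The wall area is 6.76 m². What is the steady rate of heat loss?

Q ≈ 143 W

Model the wall as resistances in series:
R_plasterboard = L/(kA) = 0.055/(0.179×6.76) = 0.04545 K/W
R_expanded polystyrene = L/(kA) = 0.026/(0.0326×6.76) = 0.118 K/W
R_outer film = 1/(h_o·A) = 1/(5.75×6.76) = 0.02573 K/W
R_total = 0.1892 K/W
Q = ΔT / R_total = 27 / 0.1892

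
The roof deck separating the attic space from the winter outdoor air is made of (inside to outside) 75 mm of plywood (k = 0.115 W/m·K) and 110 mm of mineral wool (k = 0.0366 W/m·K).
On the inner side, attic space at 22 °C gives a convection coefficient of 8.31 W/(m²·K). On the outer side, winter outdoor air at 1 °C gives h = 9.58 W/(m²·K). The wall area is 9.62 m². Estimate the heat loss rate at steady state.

Series thermal resistances:
R_inner film = 1/(h_i·A) = 1/(8.31×9.62) = 0.01251 K/W
R_plywood = L/(kA) = 0.075/(0.115×9.62) = 0.06779 K/W
R_mineral wool = L/(kA) = 0.11/(0.0366×9.62) = 0.3124 K/W
R_outer film = 1/(h_o·A) = 1/(9.58×9.62) = 0.01085 K/W
R_total = 0.4036 K/W
Q = ΔT / R_total = 21 / 0.4036

Q ≈ 52 W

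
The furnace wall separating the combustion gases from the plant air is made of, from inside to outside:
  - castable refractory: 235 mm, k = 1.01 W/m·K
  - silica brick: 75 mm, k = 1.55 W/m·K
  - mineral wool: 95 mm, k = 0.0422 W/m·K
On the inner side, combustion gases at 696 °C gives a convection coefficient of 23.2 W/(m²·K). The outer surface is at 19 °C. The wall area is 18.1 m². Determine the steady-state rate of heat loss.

Q ≈ 4760 W

Using the resistance-network approach (series):
R_inner film = 1/(h_i·A) = 1/(23.2×18.1) = 0.002381 K/W
R_castable refractory = L/(kA) = 0.235/(1.01×18.1) = 0.01285 K/W
R_silica brick = L/(kA) = 0.075/(1.55×18.1) = 0.002673 K/W
R_mineral wool = L/(kA) = 0.095/(0.0422×18.1) = 0.1244 K/W
R_total = 0.1423 K/W
Q = ΔT / R_total = 677 / 0.1423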